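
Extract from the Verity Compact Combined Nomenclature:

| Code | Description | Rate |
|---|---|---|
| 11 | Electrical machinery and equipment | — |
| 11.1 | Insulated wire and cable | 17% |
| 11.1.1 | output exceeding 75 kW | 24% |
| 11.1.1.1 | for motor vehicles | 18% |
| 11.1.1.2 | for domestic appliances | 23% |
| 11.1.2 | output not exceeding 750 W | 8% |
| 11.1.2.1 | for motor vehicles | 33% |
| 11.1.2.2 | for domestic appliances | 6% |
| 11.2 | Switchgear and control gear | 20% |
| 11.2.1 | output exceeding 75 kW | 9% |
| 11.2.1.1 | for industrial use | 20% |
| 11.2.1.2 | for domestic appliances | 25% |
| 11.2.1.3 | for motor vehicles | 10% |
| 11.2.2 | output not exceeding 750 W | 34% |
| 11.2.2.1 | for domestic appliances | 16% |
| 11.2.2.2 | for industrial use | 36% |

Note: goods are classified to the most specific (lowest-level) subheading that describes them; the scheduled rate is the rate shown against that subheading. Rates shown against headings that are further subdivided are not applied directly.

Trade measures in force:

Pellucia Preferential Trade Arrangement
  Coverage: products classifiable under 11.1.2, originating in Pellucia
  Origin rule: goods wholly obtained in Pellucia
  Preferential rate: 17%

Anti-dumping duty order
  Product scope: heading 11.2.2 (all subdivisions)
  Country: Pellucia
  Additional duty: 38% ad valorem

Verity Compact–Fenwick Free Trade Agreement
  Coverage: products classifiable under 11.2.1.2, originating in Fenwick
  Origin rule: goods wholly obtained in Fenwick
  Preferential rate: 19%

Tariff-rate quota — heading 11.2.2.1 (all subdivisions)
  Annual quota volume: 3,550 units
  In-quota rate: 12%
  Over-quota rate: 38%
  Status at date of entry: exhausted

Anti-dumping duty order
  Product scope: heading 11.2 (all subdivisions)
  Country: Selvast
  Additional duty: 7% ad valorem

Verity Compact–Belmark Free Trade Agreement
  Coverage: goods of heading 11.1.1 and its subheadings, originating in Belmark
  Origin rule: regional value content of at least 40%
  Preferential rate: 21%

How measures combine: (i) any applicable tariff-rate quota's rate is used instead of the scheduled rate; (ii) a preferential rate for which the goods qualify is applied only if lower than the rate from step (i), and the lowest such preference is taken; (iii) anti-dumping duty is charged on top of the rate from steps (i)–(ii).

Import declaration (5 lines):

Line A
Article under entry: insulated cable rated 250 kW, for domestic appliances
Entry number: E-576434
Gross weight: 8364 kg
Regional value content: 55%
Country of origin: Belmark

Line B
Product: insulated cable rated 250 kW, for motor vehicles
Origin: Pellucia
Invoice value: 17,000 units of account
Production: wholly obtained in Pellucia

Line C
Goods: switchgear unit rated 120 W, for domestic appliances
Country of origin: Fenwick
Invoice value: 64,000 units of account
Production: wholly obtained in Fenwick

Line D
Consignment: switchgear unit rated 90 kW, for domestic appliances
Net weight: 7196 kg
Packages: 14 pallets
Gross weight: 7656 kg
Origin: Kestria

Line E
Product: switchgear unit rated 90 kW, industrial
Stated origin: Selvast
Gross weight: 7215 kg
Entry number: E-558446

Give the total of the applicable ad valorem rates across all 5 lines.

Line A: insulated cable → 11.1; rated 250 kW → 11.1.1; for domestic appliances → 11.1.1.2. Scheduled 23%. Belmark agreement on 11.1.1: RVC ≥ 40% → 21% available; preferential 21%. → 21%.
Line B: insulated cable → 11.1; rated 250 kW → 11.1.1; for motor vehicles → 11.1.1.1. Scheduled 18%. Pellucia agreement on 11.1.2: 11.1.1.1 not covered. → 18%.
Line C: switchgear unit → 11.2; rated 120 W → 11.2.2; for domestic appliances → 11.2.2.1. Scheduled 16%. quota on 11.2.2.1 exhausted → over-quota 38%; Fenwick agreement on 11.2.1.2: 11.2.2.1 not covered. → 38%.
Line D: switchgear unit → 11.2; rated 90 kW → 11.2.1; for domestic appliances → 11.2.1.2. Scheduled 25%. No special measure applies. → 25%.
Line E: switchgear unit → 11.2; rated 90 kW → 11.2.1; industrial → 11.2.1.1. Scheduled 20%. anti-dumping (Selvast, 11.2): +7%; total 20% + 7% = 27%. → 27%.
Sum: 21% + 18% + 38% + 25% + 27% = 129%.

129%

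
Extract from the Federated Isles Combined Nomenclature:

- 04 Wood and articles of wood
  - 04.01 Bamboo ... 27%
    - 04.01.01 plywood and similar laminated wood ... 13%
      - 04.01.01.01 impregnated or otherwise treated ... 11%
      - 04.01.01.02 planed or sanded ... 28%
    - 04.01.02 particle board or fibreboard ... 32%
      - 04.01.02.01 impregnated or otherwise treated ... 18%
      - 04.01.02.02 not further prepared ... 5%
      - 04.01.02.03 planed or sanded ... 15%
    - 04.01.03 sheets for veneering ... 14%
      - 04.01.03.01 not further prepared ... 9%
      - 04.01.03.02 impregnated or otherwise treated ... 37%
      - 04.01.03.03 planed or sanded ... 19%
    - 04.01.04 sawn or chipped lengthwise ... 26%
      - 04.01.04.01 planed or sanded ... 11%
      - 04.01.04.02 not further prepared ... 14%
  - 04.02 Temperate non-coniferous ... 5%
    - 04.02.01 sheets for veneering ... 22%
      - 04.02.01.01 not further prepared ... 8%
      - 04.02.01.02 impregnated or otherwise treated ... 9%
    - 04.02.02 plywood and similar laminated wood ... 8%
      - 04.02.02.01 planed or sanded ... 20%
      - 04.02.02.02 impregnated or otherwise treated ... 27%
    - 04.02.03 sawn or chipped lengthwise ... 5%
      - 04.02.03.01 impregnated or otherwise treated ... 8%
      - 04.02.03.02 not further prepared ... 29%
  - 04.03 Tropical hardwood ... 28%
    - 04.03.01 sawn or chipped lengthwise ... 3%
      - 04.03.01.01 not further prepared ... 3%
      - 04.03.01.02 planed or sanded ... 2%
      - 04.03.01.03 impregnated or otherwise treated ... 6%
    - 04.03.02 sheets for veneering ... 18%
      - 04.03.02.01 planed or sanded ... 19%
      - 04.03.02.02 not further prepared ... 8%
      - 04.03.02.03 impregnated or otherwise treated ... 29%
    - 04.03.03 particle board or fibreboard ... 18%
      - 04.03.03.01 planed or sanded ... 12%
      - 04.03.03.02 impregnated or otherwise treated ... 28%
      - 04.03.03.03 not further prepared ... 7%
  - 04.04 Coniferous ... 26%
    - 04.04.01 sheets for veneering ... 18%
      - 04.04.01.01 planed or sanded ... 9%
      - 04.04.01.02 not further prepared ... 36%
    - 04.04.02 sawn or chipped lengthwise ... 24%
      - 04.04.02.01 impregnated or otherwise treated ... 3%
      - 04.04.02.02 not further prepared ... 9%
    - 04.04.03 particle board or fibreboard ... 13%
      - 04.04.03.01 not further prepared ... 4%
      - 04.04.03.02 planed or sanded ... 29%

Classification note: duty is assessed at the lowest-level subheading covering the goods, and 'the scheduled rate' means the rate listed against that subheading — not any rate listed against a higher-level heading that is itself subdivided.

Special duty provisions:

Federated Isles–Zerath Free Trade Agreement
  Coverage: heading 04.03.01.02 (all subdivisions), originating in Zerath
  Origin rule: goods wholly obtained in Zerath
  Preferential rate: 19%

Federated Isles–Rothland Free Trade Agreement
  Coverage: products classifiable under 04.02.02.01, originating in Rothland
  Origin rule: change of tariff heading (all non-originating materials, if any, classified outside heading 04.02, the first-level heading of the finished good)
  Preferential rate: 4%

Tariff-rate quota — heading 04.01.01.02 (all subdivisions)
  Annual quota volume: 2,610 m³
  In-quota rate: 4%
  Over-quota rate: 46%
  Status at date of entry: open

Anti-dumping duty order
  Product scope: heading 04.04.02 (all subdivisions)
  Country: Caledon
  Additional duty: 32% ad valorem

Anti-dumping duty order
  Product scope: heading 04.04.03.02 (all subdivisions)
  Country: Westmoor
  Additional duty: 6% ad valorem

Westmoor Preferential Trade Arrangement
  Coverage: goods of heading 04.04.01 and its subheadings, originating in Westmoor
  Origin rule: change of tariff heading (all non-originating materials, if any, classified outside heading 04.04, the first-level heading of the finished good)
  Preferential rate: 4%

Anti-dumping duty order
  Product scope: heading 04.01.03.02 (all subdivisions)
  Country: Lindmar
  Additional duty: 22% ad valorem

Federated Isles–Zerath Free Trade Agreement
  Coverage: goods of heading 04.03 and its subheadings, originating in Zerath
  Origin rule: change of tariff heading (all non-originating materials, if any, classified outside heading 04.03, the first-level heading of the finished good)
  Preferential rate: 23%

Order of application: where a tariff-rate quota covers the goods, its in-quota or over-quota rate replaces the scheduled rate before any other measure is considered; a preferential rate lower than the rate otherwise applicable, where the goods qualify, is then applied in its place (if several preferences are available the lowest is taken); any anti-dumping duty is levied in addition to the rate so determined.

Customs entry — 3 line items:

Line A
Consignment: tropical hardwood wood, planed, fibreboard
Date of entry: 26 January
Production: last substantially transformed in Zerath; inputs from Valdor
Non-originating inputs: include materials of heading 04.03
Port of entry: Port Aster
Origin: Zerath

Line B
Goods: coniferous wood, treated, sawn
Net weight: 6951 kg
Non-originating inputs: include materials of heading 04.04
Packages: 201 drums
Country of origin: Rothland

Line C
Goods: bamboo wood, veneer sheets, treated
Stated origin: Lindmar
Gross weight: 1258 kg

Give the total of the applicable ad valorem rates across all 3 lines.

74%

Line A: tropical hardwood → 04.03; fibreboard → 04.03.03; planed → 04.03.03.01. Scheduled 12%. Zerath agreement on 04.03.01.02: 04.03.03.01 not covered; Zerath agreement on 04.03: CTH not met. → 12%.
Line B: coniferous → 04.04; sawn → 04.04.02; treated → 04.04.02.01. Scheduled 3%. Rothland agreement on 04.02.02.01: 04.04.02.01 not covered. → 3%.
Line C: bamboo → 04.01; veneer sheets → 04.01.03; treated → 04.01.03.02. Scheduled 37%. anti-dumping (Lindmar, 04.01.03.02): +22%; total 37% + 22% = 59%. → 59%.
Sum: 12% + 3% + 59% = 74%.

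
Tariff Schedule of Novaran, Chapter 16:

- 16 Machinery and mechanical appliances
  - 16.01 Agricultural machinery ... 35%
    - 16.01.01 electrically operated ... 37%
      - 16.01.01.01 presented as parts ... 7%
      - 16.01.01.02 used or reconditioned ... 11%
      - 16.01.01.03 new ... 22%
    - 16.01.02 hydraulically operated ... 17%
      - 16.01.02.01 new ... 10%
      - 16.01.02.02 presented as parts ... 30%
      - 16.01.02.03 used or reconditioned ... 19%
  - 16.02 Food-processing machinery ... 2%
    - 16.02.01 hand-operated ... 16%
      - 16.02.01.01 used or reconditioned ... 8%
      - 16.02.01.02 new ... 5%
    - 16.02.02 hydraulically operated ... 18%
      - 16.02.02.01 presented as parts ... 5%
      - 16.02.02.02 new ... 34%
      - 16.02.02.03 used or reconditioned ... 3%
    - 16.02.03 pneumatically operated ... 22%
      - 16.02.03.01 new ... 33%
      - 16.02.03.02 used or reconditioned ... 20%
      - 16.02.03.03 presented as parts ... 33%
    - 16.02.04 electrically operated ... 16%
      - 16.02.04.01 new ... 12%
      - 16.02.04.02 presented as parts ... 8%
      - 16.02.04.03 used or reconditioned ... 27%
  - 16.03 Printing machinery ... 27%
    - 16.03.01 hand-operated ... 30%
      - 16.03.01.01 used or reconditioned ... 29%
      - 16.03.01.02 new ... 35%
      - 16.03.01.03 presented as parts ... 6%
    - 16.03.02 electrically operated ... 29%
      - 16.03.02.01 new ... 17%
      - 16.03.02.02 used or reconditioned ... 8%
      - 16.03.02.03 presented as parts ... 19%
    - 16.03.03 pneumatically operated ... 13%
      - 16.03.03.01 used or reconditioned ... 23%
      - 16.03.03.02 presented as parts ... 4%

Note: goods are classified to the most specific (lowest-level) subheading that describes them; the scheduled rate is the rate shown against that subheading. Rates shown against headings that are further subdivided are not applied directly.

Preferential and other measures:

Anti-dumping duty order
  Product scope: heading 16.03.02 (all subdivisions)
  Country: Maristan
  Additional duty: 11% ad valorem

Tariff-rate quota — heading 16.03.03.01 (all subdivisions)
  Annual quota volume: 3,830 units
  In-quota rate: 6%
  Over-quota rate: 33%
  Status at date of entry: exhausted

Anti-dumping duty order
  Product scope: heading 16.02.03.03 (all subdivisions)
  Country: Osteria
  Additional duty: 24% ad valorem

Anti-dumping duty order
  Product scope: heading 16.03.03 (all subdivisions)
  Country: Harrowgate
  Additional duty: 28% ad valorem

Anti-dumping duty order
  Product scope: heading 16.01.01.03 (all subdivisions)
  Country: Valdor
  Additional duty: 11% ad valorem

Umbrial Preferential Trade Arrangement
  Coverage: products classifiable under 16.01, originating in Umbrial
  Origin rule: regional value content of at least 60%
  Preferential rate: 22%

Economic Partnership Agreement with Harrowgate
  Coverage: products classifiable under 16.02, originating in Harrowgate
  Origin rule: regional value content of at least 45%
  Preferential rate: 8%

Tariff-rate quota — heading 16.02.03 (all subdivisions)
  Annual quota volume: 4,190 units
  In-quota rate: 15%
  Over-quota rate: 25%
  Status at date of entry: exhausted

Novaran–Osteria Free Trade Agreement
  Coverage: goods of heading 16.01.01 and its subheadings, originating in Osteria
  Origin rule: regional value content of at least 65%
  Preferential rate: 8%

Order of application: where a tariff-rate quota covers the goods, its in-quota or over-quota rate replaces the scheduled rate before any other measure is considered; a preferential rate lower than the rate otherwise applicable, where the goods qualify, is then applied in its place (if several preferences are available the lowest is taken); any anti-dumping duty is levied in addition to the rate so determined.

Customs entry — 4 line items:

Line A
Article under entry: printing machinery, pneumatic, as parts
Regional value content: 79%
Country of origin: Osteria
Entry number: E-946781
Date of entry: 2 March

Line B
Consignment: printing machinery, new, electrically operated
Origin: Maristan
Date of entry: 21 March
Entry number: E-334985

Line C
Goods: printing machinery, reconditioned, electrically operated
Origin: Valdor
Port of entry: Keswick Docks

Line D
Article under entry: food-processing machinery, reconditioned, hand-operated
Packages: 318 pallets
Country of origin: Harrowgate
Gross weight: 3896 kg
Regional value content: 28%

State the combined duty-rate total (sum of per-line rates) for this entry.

Line A: printing → 16.03; pneumatic → 16.03.03; as parts → 16.03.03.02. Scheduled 4%. Osteria agreement on 16.01.01: 16.03.03.02 not covered. → 4%.
Line B: printing → 16.03; electrically operated → 16.03.02; new → 16.03.02.01. Scheduled 17%. anti-dumping (Maristan, 16.03.02): +11%; total 17% + 11% = 28%. → 28%.
Line C: printing → 16.03; electrically operated → 16.03.02; reconditioned → 16.03.02.02. Scheduled 8%. No special measure applies. → 8%.
Line D: food-processing → 16.02; hand-operated → 16.02.01; reconditioned → 16.02.01.01. Scheduled 8%. Harrowgate agreement on 16.02: RVC < 45%. → 8%.
Sum: 4% + 28% + 8% + 8% = 48%.

48%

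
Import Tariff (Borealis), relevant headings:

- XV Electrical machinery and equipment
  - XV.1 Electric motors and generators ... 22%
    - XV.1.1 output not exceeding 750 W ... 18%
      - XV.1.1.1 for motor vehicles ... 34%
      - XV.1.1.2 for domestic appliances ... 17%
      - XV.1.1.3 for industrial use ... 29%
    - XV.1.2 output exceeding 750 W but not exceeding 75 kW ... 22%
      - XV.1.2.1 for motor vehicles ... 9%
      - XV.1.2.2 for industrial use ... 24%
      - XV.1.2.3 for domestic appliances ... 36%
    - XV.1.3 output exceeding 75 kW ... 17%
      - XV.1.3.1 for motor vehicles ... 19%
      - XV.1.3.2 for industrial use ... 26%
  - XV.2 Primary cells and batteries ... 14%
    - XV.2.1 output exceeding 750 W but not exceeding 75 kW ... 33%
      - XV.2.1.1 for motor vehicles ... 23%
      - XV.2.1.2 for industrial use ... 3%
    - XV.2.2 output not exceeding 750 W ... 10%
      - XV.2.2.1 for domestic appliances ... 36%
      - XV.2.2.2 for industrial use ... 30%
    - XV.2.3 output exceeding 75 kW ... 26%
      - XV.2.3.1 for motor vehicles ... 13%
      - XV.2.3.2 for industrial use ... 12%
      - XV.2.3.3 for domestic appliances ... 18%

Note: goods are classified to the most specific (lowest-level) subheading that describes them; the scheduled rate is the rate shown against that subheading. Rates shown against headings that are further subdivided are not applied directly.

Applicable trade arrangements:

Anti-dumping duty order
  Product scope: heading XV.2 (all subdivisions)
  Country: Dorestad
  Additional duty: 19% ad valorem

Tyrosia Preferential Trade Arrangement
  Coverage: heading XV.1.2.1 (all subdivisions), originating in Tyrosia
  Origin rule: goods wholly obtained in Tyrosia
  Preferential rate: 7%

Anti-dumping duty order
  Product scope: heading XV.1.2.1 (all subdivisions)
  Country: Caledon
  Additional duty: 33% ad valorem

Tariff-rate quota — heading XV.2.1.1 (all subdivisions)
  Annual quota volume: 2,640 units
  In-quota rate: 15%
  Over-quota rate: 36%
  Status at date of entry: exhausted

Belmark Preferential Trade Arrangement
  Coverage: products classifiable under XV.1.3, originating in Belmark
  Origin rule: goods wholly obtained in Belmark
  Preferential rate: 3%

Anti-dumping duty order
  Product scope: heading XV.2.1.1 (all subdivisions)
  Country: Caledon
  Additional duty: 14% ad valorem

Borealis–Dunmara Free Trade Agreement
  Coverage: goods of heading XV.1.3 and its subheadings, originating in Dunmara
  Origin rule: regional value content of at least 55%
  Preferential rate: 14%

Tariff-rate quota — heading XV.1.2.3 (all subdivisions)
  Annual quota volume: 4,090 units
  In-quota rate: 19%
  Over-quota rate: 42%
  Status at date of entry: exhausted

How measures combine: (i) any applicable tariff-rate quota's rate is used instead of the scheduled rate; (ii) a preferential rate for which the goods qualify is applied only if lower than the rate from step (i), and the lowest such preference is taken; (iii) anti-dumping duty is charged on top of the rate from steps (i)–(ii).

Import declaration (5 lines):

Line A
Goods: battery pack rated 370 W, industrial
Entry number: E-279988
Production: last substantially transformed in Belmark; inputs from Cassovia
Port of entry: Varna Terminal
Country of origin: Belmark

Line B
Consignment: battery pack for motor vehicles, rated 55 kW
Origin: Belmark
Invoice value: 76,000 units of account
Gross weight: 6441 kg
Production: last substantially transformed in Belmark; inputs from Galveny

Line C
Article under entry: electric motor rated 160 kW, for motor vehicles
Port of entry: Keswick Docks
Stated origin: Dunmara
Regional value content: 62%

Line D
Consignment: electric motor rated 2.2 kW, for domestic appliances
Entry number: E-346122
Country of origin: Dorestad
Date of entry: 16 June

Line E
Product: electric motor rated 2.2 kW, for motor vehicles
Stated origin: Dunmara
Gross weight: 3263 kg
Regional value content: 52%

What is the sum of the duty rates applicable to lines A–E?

Line A: battery pack → XV.2; rated 370 W → XV.2.2; industrial → XV.2.2.2. Scheduled 30%. Belmark agreement on XV.1.3: XV.2.2.2 not covered. → 30%.
Line B: battery pack → XV.2; rated 55 kW → XV.2.1; for motor vehicles → XV.2.1.1. Scheduled 23%. quota on XV.2.1.1 exhausted → over-quota 36%; Belmark agreement on XV.1.3: XV.2.1.1 not covered. → 36%.
Line C: electric motor → XV.1; rated 160 kW → XV.1.3; for motor vehicles → XV.1.3.1. Scheduled 19%. Dunmara agreement on XV.1.3: RVC ≥ 55% → 14% available; preferential 14%. → 14%.
Line D: electric motor → XV.1; rated 2.2 kW → XV.1.2; for domestic appliances → XV.1.2.3. Scheduled 36%. quota on XV.1.2.3 exhausted → over-quota 42%. → 42%.
Line E: electric motor → XV.1; rated 2.2 kW → XV.1.2; for motor vehicles → XV.1.2.1. Scheduled 9%. Dunmara agreement on XV.1.3: XV.1.2.1 not covered. → 9%.
Sum: 30% + 36% + 14% + 42% + 9% = 131%.

131%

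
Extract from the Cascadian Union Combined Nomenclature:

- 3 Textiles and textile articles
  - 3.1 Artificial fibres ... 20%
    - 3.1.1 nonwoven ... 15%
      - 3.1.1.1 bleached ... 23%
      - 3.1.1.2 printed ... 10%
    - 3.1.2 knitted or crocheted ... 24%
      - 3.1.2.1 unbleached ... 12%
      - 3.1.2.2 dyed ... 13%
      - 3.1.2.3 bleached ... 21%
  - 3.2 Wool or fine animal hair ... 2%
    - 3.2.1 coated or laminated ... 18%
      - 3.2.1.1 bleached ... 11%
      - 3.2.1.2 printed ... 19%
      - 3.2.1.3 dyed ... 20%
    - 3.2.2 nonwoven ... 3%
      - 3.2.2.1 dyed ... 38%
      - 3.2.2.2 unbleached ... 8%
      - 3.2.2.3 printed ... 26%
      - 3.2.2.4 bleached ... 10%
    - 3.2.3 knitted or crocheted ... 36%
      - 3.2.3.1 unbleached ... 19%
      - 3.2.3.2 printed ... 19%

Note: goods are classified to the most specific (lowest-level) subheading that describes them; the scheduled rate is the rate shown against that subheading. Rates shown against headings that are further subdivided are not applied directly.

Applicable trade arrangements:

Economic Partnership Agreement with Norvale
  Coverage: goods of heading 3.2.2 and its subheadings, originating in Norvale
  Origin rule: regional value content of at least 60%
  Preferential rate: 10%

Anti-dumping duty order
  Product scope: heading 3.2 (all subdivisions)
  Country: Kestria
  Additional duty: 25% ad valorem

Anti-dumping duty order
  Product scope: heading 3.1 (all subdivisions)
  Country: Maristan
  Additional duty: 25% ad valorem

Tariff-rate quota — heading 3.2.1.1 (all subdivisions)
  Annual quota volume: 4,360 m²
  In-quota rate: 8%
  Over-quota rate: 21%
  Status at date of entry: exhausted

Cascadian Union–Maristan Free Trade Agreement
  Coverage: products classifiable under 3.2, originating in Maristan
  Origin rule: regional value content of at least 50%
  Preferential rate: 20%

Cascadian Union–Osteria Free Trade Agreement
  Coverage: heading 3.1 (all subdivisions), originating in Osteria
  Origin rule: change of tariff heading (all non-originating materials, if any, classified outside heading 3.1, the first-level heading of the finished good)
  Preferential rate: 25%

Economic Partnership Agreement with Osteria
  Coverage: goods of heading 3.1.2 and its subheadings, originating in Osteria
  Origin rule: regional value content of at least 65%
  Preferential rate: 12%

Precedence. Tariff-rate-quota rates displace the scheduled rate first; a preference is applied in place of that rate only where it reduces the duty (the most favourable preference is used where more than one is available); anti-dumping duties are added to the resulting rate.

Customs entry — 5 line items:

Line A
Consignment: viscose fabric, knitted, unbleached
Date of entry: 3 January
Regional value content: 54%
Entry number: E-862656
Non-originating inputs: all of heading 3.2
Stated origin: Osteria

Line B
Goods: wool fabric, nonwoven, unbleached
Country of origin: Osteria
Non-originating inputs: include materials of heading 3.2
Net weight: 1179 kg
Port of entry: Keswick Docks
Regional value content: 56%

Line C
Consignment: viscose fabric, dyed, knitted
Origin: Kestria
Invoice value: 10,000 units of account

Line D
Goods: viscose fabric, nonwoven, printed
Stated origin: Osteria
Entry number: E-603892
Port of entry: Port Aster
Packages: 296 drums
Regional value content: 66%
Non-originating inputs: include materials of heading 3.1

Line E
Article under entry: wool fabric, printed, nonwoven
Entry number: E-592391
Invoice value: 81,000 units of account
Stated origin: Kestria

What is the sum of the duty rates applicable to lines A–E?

94%

Line A: viscose → 3.1; knitted → 3.1.2; unbleached → 3.1.2.1. Scheduled 12%. Osteria agreement on 3.1: CTH met → 25% available; Osteria agreement on 3.1.2: RVC < 65%; preference 25% not lower than 12% → no reduction. → 12%.
Line B: wool → 3.2; nonwoven → 3.2.2; unbleached → 3.2.2.2. Scheduled 8%. Osteria agreement on 3.1: 3.2.2.2 not covered; Osteria agreement on 3.1.2: 3.2.2.2 not covered. → 8%.
Line C: viscose → 3.1; knitted → 3.1.2; dyed → 3.1.2.2. Scheduled 13%. No special measure applies. → 13%.
Line D: viscose → 3.1; nonwoven → 3.1.1; printed → 3.1.1.2. Scheduled 10%. Osteria agreement on 3.1: CTH not met; Osteria agreement on 3.1.2: 3.1.1.2 not covered. → 10%.
Line E: wool → 3.2; nonwoven → 3.2.2; printed → 3.2.2.3. Scheduled 26%. anti-dumping (Kestria, 3.2): +25%; total 26% + 25% = 51%. → 51%.
Sum: 12% + 8% + 13% + 10% + 51% = 94%.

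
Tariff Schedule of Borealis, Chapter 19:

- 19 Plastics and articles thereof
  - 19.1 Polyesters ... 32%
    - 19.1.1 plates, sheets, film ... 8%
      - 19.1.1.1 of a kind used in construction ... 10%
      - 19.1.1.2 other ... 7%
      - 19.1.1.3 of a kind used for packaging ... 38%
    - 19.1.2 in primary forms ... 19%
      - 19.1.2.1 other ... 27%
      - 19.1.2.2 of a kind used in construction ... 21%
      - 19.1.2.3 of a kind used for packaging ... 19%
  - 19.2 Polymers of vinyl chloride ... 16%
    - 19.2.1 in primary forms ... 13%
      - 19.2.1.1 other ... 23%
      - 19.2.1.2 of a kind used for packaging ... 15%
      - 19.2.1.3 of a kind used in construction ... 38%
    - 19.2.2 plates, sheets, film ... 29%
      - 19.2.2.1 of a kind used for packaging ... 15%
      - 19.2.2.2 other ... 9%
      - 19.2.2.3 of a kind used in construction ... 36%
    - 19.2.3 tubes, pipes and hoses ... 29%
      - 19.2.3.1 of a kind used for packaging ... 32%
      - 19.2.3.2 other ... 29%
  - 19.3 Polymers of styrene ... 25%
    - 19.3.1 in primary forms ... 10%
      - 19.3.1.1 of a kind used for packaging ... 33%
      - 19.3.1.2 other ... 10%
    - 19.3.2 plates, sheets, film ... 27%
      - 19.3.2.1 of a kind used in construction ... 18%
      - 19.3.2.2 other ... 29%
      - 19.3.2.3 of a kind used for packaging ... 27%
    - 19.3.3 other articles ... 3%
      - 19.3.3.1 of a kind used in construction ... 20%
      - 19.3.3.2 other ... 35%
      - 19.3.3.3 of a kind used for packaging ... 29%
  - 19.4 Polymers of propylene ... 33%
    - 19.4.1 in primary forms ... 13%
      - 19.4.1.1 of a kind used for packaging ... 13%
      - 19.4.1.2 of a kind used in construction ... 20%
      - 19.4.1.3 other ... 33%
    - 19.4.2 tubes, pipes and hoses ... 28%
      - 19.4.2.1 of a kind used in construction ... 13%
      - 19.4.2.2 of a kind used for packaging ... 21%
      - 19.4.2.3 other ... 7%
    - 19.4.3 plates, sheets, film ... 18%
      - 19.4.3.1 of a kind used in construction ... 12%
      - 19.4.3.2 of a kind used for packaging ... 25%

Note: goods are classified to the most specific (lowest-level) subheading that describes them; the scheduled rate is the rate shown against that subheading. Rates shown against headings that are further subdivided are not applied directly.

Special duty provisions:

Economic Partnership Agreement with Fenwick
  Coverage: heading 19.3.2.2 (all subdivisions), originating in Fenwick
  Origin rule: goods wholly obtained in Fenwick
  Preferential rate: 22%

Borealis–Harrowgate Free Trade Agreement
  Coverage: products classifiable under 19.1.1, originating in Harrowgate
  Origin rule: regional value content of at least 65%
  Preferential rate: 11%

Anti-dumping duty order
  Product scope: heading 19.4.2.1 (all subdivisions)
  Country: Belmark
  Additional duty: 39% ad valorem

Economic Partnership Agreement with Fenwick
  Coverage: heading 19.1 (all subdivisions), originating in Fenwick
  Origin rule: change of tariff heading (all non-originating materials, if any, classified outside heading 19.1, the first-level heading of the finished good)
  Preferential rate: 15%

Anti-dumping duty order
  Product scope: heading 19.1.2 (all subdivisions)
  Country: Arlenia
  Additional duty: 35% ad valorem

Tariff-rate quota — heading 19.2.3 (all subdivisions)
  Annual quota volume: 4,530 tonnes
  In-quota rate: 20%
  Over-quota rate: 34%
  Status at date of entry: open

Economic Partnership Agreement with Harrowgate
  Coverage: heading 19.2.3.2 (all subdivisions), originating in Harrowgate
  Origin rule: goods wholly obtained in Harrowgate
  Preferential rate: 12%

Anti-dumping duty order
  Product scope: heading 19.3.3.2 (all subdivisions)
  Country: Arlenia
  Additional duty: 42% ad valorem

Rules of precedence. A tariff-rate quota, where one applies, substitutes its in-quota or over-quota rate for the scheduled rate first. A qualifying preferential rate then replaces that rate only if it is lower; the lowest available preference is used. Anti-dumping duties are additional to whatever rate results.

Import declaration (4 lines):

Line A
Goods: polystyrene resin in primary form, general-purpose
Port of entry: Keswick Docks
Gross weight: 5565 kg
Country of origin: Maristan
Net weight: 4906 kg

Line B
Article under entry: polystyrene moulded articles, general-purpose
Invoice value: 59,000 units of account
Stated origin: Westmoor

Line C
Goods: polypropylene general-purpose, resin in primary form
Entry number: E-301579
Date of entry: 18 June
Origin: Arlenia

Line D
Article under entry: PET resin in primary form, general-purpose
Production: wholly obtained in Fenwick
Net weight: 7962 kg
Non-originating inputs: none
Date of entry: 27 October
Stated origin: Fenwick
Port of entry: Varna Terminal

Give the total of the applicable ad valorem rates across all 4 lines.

93%

Line A: polystyrene → 19.3; resin in primary form → 19.3.1; general-purpose → 19.3.1.2. Scheduled 10%. No special measure applies. → 10%.
Line B: polystyrene → 19.3; moulded articles → 19.3.3; general-purpose → 19.3.3.2. Scheduled 35%. No special measure applies. → 35%.
Line C: polypropylene → 19.4; resin in primary form → 19.4.1; general-purpose → 19.4.1.3. Scheduled 33%. No special measure applies. → 33%.
Line D: PET → 19.1; resin in primary form → 19.1.2; general-purpose → 19.1.2.1. Scheduled 27%. Fenwick agreement on 19.3.2.2: 19.1.2.1 not covered; Fenwick agreement on 19.1: CTH met → 15% available; preferential 15%. → 15%.
Sum: 10% + 35% + 33% + 15% = 93%.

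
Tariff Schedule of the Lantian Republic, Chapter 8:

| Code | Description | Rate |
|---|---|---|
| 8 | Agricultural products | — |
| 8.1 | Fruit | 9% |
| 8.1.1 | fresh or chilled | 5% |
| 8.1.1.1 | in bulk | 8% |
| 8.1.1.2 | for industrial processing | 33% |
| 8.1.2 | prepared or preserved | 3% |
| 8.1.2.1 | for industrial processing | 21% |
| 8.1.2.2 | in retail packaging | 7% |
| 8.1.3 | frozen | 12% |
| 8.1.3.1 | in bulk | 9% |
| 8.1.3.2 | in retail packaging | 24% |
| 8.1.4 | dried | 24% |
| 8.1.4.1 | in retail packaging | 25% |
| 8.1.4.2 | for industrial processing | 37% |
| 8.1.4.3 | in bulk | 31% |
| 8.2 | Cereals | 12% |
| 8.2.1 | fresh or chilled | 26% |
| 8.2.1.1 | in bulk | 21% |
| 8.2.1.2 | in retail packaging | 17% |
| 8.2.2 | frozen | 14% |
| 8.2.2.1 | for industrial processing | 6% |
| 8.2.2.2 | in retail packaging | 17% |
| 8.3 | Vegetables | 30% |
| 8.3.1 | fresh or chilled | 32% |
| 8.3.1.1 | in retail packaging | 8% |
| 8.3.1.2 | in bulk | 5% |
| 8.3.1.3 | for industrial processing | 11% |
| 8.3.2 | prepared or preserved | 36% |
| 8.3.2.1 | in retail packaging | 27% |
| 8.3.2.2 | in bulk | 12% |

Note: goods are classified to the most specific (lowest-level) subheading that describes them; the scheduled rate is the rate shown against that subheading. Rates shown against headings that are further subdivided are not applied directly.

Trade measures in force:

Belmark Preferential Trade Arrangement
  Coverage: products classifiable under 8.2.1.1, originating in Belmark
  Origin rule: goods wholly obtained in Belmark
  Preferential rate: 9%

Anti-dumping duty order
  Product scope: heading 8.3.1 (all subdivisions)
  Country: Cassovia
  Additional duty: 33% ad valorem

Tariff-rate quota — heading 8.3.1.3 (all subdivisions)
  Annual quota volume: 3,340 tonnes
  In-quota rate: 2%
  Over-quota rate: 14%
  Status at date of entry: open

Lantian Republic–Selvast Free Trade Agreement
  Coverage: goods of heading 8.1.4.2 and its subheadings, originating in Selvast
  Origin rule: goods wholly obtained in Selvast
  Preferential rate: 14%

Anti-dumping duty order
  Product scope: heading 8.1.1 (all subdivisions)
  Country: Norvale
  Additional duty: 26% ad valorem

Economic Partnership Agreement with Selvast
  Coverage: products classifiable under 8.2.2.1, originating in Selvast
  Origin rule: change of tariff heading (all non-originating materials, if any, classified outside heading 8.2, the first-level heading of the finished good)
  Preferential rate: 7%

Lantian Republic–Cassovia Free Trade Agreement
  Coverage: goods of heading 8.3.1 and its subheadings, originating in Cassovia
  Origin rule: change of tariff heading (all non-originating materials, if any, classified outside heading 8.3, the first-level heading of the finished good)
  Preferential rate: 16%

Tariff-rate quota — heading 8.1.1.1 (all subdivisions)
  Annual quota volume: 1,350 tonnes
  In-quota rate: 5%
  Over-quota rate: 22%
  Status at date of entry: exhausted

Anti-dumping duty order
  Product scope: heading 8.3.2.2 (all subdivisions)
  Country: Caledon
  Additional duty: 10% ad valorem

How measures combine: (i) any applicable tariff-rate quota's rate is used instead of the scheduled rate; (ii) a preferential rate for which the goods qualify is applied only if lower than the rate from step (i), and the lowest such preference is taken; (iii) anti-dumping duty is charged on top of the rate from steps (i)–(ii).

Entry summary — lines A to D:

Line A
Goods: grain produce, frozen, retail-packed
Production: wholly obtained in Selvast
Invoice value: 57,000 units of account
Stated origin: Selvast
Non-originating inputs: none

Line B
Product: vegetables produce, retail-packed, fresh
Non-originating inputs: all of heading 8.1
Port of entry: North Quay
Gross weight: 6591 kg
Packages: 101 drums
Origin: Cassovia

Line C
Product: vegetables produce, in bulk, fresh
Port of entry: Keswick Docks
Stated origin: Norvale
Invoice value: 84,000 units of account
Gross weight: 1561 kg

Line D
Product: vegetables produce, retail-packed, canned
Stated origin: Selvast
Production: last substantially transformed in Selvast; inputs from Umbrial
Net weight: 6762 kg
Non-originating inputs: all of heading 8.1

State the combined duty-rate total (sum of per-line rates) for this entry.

90%

Line A: grain → 8.2; frozen → 8.2.2; retail-packed → 8.2.2.2. Scheduled 17%. Selvast agreement on 8.1.4.2: 8.2.2.2 not covered; Selvast agreement on 8.2.2.1: 8.2.2.2 not covered. → 17%.
Line B: vegetables → 8.3; fresh → 8.3.1; retail-packed → 8.3.1.1. Scheduled 8%. Cassovia agreement on 8.3.1: CTH met → 16% available; preference 16% not lower than 8% → no reduction; anti-dumping (Cassovia, 8.3.1): +33%; total 8% + 33% = 41%. → 41%.
Line C: vegetables → 8.3; fresh → 8.3.1; in bulk → 8.3.1.2. Scheduled 5%. No special measure applies. → 5%.
Line D: vegetables → 8.3; canned → 8.3.2; retail-packed → 8.3.2.1. Scheduled 27%. Selvast agreement on 8.1.4.2: 8.3.2.1 not covered; Selvast agreement on 8.2.2.1: 8.3.2.1 not covered. → 27%.
Sum: 17% + 41% + 5% + 27% = 90%.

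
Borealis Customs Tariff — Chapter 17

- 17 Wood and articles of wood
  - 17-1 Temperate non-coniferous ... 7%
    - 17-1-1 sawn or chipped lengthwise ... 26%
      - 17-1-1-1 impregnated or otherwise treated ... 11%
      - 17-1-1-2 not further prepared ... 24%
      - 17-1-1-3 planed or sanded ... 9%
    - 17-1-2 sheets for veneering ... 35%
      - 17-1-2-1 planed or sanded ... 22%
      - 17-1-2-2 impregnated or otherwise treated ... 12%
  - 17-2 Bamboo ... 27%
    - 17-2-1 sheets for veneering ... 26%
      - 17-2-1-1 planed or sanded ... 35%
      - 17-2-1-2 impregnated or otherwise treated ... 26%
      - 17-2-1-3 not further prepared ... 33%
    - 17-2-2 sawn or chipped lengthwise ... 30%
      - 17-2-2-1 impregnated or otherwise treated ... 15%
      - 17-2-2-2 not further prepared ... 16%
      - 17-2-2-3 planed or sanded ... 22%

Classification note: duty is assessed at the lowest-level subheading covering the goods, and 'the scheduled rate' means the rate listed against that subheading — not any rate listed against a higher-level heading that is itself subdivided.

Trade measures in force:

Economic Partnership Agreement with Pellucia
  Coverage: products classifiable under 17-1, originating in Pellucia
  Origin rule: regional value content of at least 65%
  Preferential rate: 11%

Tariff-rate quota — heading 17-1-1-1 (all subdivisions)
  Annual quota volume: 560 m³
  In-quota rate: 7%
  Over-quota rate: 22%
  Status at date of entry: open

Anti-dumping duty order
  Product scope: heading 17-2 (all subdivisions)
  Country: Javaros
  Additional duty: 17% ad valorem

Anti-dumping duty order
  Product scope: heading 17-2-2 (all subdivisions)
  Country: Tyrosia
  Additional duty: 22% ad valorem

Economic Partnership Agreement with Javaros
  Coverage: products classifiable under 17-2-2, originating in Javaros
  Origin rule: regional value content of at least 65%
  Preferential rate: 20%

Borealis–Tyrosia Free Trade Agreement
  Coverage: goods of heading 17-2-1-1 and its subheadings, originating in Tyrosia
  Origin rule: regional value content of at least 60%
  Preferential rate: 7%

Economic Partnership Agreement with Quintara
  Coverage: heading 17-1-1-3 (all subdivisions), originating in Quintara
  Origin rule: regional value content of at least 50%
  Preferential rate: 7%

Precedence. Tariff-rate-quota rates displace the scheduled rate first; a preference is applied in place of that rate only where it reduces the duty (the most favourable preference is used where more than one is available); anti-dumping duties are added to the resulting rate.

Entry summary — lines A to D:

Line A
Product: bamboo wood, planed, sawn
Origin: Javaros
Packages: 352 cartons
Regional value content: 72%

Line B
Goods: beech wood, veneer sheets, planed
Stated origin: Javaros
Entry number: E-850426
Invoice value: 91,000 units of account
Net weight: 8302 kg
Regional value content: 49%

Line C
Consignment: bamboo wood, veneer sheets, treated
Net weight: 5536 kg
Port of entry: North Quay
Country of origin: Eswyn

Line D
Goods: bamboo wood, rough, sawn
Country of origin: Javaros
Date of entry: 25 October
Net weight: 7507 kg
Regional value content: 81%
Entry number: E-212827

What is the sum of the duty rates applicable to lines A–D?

Line A: bamboo → 17-2; sawn → 17-2-2; planed → 17-2-2-3. Scheduled 22%. Javaros agreement on 17-2-2: RVC ≥ 65% → 20% available; preferential 20%; anti-dumping (Javaros, 17-2): +17%; total 20% + 17% = 37%. → 37%.
Line B: beech → 17-1; veneer sheets → 17-1-2; planed → 17-1-2-1. Scheduled 22%. Javaros agreement on 17-2-2: 17-1-2-1 not covered. → 22%.
Line C: bamboo → 17-2; veneer sheets → 17-2-1; treated → 17-2-1-2. Scheduled 26%. No special measure applies. → 26%.
Line D: bamboo → 17-2; sawn → 17-2-2; rough → 17-2-2-2. Scheduled 16%. Javaros agreement on 17-2-2: RVC ≥ 65% → 20% available; preference 20% not lower than 16% → no reduction; anti-dumping (Javaros, 17-2): +17%; total 16% + 17% = 33%. → 33%.
Sum: 37% + 22% + 26% + 33% = 118%.

118%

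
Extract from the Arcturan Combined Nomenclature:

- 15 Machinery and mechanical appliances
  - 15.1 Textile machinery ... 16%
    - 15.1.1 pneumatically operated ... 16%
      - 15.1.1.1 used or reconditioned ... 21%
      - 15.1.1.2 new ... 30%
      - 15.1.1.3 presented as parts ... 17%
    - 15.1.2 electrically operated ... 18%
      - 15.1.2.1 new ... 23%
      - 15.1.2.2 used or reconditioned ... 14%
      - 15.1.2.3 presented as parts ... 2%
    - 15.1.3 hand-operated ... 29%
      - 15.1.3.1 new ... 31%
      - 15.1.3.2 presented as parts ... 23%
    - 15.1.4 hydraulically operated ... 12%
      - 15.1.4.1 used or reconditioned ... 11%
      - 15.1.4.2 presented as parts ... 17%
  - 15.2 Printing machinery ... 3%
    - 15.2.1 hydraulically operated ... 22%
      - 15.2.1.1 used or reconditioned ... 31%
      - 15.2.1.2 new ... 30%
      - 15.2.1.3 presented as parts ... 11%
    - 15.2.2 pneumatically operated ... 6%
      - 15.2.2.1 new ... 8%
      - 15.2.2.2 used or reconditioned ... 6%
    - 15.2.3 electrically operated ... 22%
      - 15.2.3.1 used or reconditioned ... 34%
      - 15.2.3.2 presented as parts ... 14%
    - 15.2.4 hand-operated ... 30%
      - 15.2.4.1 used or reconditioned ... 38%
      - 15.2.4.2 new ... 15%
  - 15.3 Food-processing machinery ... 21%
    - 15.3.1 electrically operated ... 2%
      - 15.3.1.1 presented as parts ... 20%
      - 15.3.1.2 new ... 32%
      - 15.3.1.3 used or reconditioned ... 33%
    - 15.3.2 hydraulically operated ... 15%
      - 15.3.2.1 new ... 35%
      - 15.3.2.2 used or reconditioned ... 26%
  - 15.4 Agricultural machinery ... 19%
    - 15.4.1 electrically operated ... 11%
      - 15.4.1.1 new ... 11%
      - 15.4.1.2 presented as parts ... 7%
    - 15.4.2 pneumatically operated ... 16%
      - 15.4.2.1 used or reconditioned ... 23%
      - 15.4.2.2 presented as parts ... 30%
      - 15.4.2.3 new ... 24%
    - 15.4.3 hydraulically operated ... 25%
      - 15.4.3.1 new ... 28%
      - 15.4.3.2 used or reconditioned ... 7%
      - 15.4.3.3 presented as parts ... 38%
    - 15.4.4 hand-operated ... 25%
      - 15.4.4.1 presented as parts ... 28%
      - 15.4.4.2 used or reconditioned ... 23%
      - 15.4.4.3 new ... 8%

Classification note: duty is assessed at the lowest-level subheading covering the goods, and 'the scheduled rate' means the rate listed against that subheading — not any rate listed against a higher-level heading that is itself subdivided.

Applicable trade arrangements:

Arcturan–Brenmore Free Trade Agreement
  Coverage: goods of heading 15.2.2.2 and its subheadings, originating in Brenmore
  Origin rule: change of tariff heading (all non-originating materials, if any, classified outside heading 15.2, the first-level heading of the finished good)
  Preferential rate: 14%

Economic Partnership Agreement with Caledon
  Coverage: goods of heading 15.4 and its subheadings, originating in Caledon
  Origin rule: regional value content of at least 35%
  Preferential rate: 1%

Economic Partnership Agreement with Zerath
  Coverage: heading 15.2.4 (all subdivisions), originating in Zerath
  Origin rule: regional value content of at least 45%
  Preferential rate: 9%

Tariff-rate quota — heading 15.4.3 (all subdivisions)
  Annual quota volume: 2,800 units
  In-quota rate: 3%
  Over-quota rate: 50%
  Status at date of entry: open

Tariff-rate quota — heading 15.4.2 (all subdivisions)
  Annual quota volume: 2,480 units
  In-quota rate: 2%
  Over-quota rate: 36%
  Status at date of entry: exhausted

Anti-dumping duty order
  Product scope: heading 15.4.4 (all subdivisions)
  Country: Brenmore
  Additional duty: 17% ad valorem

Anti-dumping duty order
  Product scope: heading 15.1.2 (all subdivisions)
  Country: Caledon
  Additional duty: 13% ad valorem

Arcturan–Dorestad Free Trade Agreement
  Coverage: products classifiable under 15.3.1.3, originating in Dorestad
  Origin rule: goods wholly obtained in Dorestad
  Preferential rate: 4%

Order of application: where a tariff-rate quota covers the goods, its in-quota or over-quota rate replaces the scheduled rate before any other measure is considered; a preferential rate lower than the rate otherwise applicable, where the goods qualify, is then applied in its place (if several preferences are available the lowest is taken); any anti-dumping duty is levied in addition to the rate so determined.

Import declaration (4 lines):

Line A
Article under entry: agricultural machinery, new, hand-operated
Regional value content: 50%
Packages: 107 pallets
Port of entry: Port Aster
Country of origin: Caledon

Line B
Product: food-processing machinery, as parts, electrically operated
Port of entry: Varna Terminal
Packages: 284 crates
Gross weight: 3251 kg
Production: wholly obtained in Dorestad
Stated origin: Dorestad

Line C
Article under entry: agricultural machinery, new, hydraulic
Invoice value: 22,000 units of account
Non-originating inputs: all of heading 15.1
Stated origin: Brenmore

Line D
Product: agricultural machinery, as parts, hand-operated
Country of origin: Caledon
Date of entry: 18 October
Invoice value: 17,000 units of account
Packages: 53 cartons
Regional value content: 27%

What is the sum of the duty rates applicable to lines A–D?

Line A: agricultural → 15.4; hand-operated → 15.4.4; new → 15.4.4.3. Scheduled 8%. Caledon agreement on 15.4: RVC ≥ 35% → 1% available; preferential 1%. → 1%.
Line B: food-processing → 15.3; electrically operated → 15.3.1; as parts → 15.3.1.1. Scheduled 20%. Dorestad agreement on 15.3.1.3: 15.3.1.1 not covered. → 20%.
Line C: agricultural → 15.4; hydraulic → 15.4.3; new → 15.4.3.1. Scheduled 28%. quota on 15.4.3 open → in-quota 3%; Brenmore agreement on 15.2.2.2: 15.4.3.1 not covered. → 3%.
Line D: agricultural → 15.4; hand-operated → 15.4.4; as parts → 15.4.4.1. Scheduled 28%. Caledon agreement on 15.4: RVC < 35%. → 28%.
Sum: 1% + 20% + 3% + 28% = 52%.

52%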